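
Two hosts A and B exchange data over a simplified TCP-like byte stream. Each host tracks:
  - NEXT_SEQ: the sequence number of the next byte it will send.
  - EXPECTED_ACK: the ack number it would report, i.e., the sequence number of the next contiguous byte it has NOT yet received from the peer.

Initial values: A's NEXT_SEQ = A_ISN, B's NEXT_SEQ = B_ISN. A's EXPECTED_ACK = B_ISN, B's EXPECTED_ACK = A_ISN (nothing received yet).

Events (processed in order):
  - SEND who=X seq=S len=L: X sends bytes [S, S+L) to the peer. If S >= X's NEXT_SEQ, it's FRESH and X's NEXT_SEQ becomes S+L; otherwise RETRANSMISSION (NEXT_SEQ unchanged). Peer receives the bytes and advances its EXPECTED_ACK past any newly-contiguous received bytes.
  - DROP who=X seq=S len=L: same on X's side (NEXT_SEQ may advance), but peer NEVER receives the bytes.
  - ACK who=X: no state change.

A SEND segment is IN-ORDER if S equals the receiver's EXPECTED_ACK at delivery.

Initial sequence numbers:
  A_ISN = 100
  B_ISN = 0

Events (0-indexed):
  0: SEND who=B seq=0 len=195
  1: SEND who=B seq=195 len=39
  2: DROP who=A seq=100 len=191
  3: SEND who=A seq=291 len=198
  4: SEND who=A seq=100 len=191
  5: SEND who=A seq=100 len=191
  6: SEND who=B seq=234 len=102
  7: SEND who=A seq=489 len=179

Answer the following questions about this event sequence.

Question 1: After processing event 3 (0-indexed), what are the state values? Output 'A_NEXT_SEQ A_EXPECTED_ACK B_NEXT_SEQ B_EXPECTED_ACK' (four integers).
After event 0: A_seq=100 A_ack=195 B_seq=195 B_ack=100
After event 1: A_seq=100 A_ack=234 B_seq=234 B_ack=100
After event 2: A_seq=291 A_ack=234 B_seq=234 B_ack=100
After event 3: A_seq=489 A_ack=234 B_seq=234 B_ack=100

489 234 234 100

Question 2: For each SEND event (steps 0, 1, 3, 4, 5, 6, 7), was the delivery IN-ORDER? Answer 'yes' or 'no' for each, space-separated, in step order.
Answer: yes yes no yes no yes yes

Derivation:
Step 0: SEND seq=0 -> in-order
Step 1: SEND seq=195 -> in-order
Step 3: SEND seq=291 -> out-of-order
Step 4: SEND seq=100 -> in-order
Step 5: SEND seq=100 -> out-of-order
Step 6: SEND seq=234 -> in-order
Step 7: SEND seq=489 -> in-order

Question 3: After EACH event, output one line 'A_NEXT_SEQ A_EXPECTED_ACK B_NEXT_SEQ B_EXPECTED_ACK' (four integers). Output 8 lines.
100 195 195 100
100 234 234 100
291 234 234 100
489 234 234 100
489 234 234 489
489 234 234 489
489 336 336 489
668 336 336 668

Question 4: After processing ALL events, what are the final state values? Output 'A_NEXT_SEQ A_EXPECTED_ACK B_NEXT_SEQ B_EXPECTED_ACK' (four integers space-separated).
After event 0: A_seq=100 A_ack=195 B_seq=195 B_ack=100
After event 1: A_seq=100 A_ack=234 B_seq=234 B_ack=100
After event 2: A_seq=291 A_ack=234 B_seq=234 B_ack=100
After event 3: A_seq=489 A_ack=234 B_seq=234 B_ack=100
After event 4: A_seq=489 A_ack=234 B_seq=234 B_ack=489
After event 5: A_seq=489 A_ack=234 B_seq=234 B_ack=489
After event 6: A_seq=489 A_ack=336 B_seq=336 B_ack=489
After event 7: A_seq=668 A_ack=336 B_seq=336 B_ack=668

Answer: 668 336 336 668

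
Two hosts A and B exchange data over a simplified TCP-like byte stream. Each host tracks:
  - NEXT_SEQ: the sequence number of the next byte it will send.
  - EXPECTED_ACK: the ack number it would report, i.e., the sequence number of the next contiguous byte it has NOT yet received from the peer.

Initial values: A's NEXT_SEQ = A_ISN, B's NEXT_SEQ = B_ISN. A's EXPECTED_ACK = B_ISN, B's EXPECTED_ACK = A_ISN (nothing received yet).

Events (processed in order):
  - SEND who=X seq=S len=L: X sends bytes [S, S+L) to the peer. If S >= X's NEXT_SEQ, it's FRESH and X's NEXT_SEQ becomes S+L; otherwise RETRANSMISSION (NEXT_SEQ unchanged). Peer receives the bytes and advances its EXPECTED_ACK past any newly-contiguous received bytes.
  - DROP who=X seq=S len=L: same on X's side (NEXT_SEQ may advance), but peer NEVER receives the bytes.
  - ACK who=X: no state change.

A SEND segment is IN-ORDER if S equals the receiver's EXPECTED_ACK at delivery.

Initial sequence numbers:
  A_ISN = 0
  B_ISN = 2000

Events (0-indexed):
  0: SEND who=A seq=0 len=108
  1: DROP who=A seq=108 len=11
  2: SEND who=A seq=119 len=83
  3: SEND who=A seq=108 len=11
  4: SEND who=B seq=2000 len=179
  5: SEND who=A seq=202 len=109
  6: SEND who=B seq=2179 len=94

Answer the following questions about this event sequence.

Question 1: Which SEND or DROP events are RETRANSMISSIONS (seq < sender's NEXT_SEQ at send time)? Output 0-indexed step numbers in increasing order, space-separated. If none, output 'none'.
Step 0: SEND seq=0 -> fresh
Step 1: DROP seq=108 -> fresh
Step 2: SEND seq=119 -> fresh
Step 3: SEND seq=108 -> retransmit
Step 4: SEND seq=2000 -> fresh
Step 5: SEND seq=202 -> fresh
Step 6: SEND seq=2179 -> fresh

Answer: 3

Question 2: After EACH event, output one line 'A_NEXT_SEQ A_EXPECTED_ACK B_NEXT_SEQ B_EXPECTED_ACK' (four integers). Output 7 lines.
108 2000 2000 108
119 2000 2000 108
202 2000 2000 108
202 2000 2000 202
202 2179 2179 202
311 2179 2179 311
311 2273 2273 311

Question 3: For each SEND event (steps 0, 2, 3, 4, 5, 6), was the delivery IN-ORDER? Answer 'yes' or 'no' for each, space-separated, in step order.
Step 0: SEND seq=0 -> in-order
Step 2: SEND seq=119 -> out-of-order
Step 3: SEND seq=108 -> in-order
Step 4: SEND seq=2000 -> in-order
Step 5: SEND seq=202 -> in-order
Step 6: SEND seq=2179 -> in-order

Answer: yes no yes yes yes yes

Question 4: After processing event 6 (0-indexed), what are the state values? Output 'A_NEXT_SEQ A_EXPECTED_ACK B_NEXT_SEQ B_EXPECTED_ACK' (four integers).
After event 0: A_seq=108 A_ack=2000 B_seq=2000 B_ack=108
After event 1: A_seq=119 A_ack=2000 B_seq=2000 B_ack=108
After event 2: A_seq=202 A_ack=2000 B_seq=2000 B_ack=108
After event 3: A_seq=202 A_ack=2000 B_seq=2000 B_ack=202
After event 4: A_seq=202 A_ack=2179 B_seq=2179 B_ack=202
After event 5: A_seq=311 A_ack=2179 B_seq=2179 B_ack=311
After event 6: A_seq=311 A_ack=2273 B_seq=2273 B_ack=311

311 2273 2273 311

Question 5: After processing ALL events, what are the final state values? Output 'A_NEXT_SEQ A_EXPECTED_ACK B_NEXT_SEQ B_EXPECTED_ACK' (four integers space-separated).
Answer: 311 2273 2273 311

Derivation:
After event 0: A_seq=108 A_ack=2000 B_seq=2000 B_ack=108
After event 1: A_seq=119 A_ack=2000 B_seq=2000 B_ack=108
After event 2: A_seq=202 A_ack=2000 B_seq=2000 B_ack=108
After event 3: A_seq=202 A_ack=2000 B_seq=2000 B_ack=202
After event 4: A_seq=202 A_ack=2179 B_seq=2179 B_ack=202
After event 5: A_seq=311 A_ack=2179 B_seq=2179 B_ack=311
After event 6: A_seq=311 A_ack=2273 B_seq=2273 B_ack=311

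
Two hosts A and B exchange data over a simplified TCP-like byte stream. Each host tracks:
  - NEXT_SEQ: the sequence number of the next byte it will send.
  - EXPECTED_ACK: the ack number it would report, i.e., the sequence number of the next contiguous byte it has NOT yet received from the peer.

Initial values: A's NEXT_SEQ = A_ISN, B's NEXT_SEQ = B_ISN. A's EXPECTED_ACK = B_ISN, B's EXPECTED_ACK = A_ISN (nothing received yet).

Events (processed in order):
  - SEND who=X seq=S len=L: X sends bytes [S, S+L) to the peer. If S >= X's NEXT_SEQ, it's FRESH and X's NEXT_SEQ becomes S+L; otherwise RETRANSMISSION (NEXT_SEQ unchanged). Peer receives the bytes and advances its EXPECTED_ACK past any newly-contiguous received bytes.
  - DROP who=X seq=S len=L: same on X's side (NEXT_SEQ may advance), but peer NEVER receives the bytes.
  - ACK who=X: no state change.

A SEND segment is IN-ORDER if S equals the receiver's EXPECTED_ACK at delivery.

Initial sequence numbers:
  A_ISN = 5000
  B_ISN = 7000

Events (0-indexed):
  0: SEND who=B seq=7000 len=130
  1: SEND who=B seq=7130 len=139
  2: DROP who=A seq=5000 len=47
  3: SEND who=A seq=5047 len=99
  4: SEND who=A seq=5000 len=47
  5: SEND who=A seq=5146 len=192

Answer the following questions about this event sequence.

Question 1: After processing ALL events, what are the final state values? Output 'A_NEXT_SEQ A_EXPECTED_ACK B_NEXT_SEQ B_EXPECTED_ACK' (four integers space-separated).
After event 0: A_seq=5000 A_ack=7130 B_seq=7130 B_ack=5000
After event 1: A_seq=5000 A_ack=7269 B_seq=7269 B_ack=5000
After event 2: A_seq=5047 A_ack=7269 B_seq=7269 B_ack=5000
After event 3: A_seq=5146 A_ack=7269 B_seq=7269 B_ack=5000
After event 4: A_seq=5146 A_ack=7269 B_seq=7269 B_ack=5146
After event 5: A_seq=5338 A_ack=7269 B_seq=7269 B_ack=5338

Answer: 5338 7269 7269 5338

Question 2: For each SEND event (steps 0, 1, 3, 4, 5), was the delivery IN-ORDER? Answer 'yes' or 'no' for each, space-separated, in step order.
Answer: yes yes no yes yes

Derivation:
Step 0: SEND seq=7000 -> in-order
Step 1: SEND seq=7130 -> in-order
Step 3: SEND seq=5047 -> out-of-order
Step 4: SEND seq=5000 -> in-order
Step 5: SEND seq=5146 -> in-order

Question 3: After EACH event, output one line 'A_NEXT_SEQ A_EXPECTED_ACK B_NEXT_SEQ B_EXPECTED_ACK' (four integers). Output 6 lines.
5000 7130 7130 5000
5000 7269 7269 5000
5047 7269 7269 5000
5146 7269 7269 5000
5146 7269 7269 5146
5338 7269 7269 5338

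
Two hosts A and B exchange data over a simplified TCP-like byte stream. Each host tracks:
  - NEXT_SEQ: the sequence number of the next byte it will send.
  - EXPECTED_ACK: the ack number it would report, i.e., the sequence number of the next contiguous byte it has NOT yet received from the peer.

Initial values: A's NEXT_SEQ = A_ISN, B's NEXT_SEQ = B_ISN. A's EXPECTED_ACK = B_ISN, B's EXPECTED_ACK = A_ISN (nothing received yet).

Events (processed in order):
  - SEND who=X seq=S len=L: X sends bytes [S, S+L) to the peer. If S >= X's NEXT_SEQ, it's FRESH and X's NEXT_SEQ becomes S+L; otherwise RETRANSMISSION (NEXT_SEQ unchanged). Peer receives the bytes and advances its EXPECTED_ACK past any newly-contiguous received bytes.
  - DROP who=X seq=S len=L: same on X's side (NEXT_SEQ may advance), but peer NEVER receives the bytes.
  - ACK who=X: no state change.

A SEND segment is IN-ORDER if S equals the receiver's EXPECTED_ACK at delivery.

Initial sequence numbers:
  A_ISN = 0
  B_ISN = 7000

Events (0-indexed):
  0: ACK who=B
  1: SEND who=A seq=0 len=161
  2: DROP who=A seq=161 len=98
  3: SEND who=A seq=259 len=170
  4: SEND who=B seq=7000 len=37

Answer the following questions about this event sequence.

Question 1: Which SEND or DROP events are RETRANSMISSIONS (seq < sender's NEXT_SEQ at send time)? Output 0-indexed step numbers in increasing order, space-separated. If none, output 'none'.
Answer: none

Derivation:
Step 1: SEND seq=0 -> fresh
Step 2: DROP seq=161 -> fresh
Step 3: SEND seq=259 -> fresh
Step 4: SEND seq=7000 -> fresh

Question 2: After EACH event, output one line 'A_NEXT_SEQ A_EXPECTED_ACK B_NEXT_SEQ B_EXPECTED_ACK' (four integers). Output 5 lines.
0 7000 7000 0
161 7000 7000 161
259 7000 7000 161
429 7000 7000 161
429 7037 7037 161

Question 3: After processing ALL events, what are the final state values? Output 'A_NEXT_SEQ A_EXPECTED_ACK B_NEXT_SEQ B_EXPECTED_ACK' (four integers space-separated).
Answer: 429 7037 7037 161

Derivation:
After event 0: A_seq=0 A_ack=7000 B_seq=7000 B_ack=0
After event 1: A_seq=161 A_ack=7000 B_seq=7000 B_ack=161
After event 2: A_seq=259 A_ack=7000 B_seq=7000 B_ack=161
After event 3: A_seq=429 A_ack=7000 B_seq=7000 B_ack=161
After event 4: A_seq=429 A_ack=7037 B_seq=7037 B_ack=161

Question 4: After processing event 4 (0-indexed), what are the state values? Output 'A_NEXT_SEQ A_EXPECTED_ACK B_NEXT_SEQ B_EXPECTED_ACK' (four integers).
After event 0: A_seq=0 A_ack=7000 B_seq=7000 B_ack=0
After event 1: A_seq=161 A_ack=7000 B_seq=7000 B_ack=161
After event 2: A_seq=259 A_ack=7000 B_seq=7000 B_ack=161
After event 3: A_seq=429 A_ack=7000 B_seq=7000 B_ack=161
After event 4: A_seq=429 A_ack=7037 B_seq=7037 B_ack=161

429 7037 7037 161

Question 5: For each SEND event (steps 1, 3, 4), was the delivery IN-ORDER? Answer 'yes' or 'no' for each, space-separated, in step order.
Answer: yes no yes

Derivation:
Step 1: SEND seq=0 -> in-order
Step 3: SEND seq=259 -> out-of-order
Step 4: SEND seq=7000 -> in-order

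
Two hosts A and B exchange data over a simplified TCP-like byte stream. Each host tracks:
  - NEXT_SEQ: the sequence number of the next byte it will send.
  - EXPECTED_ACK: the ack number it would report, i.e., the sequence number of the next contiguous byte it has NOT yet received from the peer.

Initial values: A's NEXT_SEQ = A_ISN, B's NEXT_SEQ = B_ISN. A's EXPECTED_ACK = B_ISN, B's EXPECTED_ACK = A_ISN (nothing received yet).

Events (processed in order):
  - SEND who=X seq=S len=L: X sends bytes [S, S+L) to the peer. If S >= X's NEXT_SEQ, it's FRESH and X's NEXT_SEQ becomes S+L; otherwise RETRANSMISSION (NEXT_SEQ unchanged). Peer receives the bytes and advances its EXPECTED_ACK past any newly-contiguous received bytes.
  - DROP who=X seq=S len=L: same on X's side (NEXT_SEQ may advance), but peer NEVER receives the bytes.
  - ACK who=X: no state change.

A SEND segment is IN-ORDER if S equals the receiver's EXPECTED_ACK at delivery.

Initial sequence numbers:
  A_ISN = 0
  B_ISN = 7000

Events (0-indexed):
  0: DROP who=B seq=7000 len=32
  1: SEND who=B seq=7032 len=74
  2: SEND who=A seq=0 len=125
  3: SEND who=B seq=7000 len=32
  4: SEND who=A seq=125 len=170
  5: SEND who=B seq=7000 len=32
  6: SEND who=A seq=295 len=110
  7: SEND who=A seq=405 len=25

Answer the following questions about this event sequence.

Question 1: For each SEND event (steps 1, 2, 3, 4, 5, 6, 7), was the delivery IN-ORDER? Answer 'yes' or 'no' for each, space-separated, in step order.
Answer: no yes yes yes no yes yes

Derivation:
Step 1: SEND seq=7032 -> out-of-order
Step 2: SEND seq=0 -> in-order
Step 3: SEND seq=7000 -> in-order
Step 4: SEND seq=125 -> in-order
Step 5: SEND seq=7000 -> out-of-order
Step 6: SEND seq=295 -> in-order
Step 7: SEND seq=405 -> in-order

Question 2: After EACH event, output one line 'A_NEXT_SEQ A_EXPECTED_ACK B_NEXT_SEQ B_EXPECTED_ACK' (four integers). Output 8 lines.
0 7000 7032 0
0 7000 7106 0
125 7000 7106 125
125 7106 7106 125
295 7106 7106 295
295 7106 7106 295
405 7106 7106 405
430 7106 7106 430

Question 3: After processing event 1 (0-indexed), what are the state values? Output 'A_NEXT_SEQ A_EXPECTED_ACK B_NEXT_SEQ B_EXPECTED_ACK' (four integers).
After event 0: A_seq=0 A_ack=7000 B_seq=7032 B_ack=0
After event 1: A_seq=0 A_ack=7000 B_seq=7106 B_ack=0

0 7000 7106 0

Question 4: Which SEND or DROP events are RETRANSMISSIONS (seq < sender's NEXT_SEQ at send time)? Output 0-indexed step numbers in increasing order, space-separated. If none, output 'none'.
Step 0: DROP seq=7000 -> fresh
Step 1: SEND seq=7032 -> fresh
Step 2: SEND seq=0 -> fresh
Step 3: SEND seq=7000 -> retransmit
Step 4: SEND seq=125 -> fresh
Step 5: SEND seq=7000 -> retransmit
Step 6: SEND seq=295 -> fresh
Step 7: SEND seq=405 -> fresh

Answer: 3 5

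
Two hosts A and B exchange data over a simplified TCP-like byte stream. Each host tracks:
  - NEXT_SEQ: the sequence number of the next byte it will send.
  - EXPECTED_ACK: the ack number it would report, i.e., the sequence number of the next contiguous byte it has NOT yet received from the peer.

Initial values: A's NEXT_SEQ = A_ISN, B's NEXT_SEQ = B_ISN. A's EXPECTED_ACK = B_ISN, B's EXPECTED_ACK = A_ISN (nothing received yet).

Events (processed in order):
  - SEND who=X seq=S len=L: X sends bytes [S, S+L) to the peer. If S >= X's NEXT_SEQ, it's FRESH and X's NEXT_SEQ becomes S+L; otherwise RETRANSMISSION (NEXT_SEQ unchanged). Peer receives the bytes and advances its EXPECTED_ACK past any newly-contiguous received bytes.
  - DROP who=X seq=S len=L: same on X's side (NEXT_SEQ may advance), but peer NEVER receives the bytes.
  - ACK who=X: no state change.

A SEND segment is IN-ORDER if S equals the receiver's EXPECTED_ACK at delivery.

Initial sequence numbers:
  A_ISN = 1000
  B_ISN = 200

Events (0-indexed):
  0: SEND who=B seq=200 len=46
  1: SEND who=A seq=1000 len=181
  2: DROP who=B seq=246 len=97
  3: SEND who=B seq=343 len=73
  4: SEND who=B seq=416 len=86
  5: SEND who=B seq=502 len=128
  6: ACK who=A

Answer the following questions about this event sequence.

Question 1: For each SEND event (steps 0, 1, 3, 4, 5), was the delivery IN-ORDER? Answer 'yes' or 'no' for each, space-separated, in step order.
Answer: yes yes no no no

Derivation:
Step 0: SEND seq=200 -> in-order
Step 1: SEND seq=1000 -> in-order
Step 3: SEND seq=343 -> out-of-order
Step 4: SEND seq=416 -> out-of-order
Step 5: SEND seq=502 -> out-of-order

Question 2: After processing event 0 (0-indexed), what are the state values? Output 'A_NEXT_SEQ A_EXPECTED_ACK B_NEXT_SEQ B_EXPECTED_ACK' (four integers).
After event 0: A_seq=1000 A_ack=246 B_seq=246 B_ack=1000

1000 246 246 1000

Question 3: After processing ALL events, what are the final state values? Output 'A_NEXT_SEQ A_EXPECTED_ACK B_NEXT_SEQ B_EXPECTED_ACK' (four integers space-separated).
After event 0: A_seq=1000 A_ack=246 B_seq=246 B_ack=1000
After event 1: A_seq=1181 A_ack=246 B_seq=246 B_ack=1181
After event 2: A_seq=1181 A_ack=246 B_seq=343 B_ack=1181
After event 3: A_seq=1181 A_ack=246 B_seq=416 B_ack=1181
After event 4: A_seq=1181 A_ack=246 B_seq=502 B_ack=1181
After event 5: A_seq=1181 A_ack=246 B_seq=630 B_ack=1181
After event 6: A_seq=1181 A_ack=246 B_seq=630 B_ack=1181

Answer: 1181 246 630 1181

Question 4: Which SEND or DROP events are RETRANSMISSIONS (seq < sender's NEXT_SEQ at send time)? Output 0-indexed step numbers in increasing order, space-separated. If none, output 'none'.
Step 0: SEND seq=200 -> fresh
Step 1: SEND seq=1000 -> fresh
Step 2: DROP seq=246 -> fresh
Step 3: SEND seq=343 -> fresh
Step 4: SEND seq=416 -> fresh
Step 5: SEND seq=502 -> fresh

Answer: none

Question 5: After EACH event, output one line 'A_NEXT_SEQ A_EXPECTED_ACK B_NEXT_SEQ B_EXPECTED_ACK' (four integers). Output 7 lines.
1000 246 246 1000
1181 246 246 1181
1181 246 343 1181
1181 246 416 1181
1181 246 502 1181
1181 246 630 1181
1181 246 630 1181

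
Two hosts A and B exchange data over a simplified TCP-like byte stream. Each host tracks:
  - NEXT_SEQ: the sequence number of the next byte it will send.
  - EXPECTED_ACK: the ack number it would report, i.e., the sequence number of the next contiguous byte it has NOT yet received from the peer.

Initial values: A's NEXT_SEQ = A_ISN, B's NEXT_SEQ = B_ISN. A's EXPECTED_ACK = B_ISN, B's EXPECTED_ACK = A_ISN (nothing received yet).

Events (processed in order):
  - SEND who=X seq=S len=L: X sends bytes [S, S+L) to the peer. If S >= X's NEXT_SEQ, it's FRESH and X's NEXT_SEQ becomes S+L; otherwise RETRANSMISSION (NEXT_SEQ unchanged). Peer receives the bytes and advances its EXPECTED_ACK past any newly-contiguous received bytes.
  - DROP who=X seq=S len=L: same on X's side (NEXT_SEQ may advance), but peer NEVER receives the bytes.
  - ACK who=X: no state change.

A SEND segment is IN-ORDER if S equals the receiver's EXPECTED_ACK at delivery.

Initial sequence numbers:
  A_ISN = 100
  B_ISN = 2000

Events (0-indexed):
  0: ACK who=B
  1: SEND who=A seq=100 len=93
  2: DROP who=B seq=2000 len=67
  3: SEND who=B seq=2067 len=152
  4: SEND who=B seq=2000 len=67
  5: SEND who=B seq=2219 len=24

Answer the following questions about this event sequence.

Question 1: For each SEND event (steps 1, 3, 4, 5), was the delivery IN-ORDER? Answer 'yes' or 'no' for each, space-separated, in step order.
Answer: yes no yes yes

Derivation:
Step 1: SEND seq=100 -> in-order
Step 3: SEND seq=2067 -> out-of-order
Step 4: SEND seq=2000 -> in-order
Step 5: SEND seq=2219 -> in-order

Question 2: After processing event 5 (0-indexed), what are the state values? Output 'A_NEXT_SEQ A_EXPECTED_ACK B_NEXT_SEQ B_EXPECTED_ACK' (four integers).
After event 0: A_seq=100 A_ack=2000 B_seq=2000 B_ack=100
After event 1: A_seq=193 A_ack=2000 B_seq=2000 B_ack=193
After event 2: A_seq=193 A_ack=2000 B_seq=2067 B_ack=193
After event 3: A_seq=193 A_ack=2000 B_seq=2219 B_ack=193
After event 4: A_seq=193 A_ack=2219 B_seq=2219 B_ack=193
After event 5: A_seq=193 A_ack=2243 B_seq=2243 B_ack=193

193 2243 2243 193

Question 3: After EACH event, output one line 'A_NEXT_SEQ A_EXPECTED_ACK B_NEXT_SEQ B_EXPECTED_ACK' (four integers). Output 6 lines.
100 2000 2000 100
193 2000 2000 193
193 2000 2067 193
193 2000 2219 193
193 2219 2219 193
193 2243 2243 193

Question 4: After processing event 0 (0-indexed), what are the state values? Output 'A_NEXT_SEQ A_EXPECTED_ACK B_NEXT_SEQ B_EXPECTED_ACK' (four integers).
After event 0: A_seq=100 A_ack=2000 B_seq=2000 B_ack=100

100 2000 2000 100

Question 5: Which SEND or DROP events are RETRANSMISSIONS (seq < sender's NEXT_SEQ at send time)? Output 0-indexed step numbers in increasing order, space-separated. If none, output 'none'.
Step 1: SEND seq=100 -> fresh
Step 2: DROP seq=2000 -> fresh
Step 3: SEND seq=2067 -> fresh
Step 4: SEND seq=2000 -> retransmit
Step 5: SEND seq=2219 -> fresh

Answer: 4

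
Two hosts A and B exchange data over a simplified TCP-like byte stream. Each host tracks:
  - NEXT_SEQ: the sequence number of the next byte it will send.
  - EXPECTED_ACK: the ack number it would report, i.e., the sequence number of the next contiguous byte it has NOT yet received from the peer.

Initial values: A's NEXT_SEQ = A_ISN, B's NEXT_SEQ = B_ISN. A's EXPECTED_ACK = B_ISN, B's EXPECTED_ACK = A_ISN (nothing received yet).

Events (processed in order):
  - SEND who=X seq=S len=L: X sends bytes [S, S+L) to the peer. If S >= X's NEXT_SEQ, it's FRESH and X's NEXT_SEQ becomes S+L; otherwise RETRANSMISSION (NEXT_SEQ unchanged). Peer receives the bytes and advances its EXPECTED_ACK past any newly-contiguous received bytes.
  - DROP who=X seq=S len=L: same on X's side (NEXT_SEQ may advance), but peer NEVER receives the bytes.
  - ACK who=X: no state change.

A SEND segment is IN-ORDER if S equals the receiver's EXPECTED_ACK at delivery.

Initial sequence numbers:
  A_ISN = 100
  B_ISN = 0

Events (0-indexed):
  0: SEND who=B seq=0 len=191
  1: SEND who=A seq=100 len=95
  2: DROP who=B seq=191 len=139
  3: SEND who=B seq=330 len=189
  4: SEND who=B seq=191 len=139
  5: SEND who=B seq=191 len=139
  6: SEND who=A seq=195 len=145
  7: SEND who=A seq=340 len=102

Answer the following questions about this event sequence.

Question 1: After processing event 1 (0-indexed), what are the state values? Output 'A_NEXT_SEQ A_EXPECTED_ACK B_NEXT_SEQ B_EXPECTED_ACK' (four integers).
After event 0: A_seq=100 A_ack=191 B_seq=191 B_ack=100
After event 1: A_seq=195 A_ack=191 B_seq=191 B_ack=195

195 191 191 195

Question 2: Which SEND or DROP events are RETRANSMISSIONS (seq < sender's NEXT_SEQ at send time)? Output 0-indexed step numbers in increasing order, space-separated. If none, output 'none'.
Step 0: SEND seq=0 -> fresh
Step 1: SEND seq=100 -> fresh
Step 2: DROP seq=191 -> fresh
Step 3: SEND seq=330 -> fresh
Step 4: SEND seq=191 -> retransmit
Step 5: SEND seq=191 -> retransmit
Step 6: SEND seq=195 -> fresh
Step 7: SEND seq=340 -> fresh

Answer: 4 5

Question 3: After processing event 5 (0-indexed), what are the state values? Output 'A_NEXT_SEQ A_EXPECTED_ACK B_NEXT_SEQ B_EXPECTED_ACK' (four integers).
After event 0: A_seq=100 A_ack=191 B_seq=191 B_ack=100
After event 1: A_seq=195 A_ack=191 B_seq=191 B_ack=195
After event 2: A_seq=195 A_ack=191 B_seq=330 B_ack=195
After event 3: A_seq=195 A_ack=191 B_seq=519 B_ack=195
After event 4: A_seq=195 A_ack=519 B_seq=519 B_ack=195
After event 5: A_seq=195 A_ack=519 B_seq=519 B_ack=195

195 519 519 195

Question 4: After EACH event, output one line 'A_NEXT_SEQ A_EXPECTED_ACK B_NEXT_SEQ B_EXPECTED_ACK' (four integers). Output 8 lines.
100 191 191 100
195 191 191 195
195 191 330 195
195 191 519 195
195 519 519 195
195 519 519 195
340 519 519 340
442 519 519 442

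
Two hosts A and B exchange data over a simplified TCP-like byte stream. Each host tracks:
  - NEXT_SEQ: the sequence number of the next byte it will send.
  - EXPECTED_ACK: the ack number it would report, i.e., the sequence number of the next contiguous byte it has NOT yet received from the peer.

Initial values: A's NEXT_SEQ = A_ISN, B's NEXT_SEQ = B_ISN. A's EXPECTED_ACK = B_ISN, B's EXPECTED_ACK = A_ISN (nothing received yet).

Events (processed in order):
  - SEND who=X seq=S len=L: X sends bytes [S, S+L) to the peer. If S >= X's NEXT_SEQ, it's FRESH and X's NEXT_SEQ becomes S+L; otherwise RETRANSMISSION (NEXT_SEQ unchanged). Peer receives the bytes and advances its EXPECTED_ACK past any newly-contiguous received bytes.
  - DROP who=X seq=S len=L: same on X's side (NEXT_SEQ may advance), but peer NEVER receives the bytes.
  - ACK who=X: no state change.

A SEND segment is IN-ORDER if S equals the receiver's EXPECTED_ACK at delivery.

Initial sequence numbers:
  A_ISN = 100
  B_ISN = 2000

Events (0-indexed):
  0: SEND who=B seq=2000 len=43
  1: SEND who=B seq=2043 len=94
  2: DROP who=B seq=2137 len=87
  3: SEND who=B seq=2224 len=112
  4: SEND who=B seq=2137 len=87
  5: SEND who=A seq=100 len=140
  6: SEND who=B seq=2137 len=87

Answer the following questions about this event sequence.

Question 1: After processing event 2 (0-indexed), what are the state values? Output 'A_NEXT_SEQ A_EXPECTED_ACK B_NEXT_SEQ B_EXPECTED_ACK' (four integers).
After event 0: A_seq=100 A_ack=2043 B_seq=2043 B_ack=100
After event 1: A_seq=100 A_ack=2137 B_seq=2137 B_ack=100
After event 2: A_seq=100 A_ack=2137 B_seq=2224 B_ack=100

100 2137 2224 100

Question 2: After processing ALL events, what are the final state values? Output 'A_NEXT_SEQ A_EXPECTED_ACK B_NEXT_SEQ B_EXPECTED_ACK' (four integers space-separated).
After event 0: A_seq=100 A_ack=2043 B_seq=2043 B_ack=100
After event 1: A_seq=100 A_ack=2137 B_seq=2137 B_ack=100
After event 2: A_seq=100 A_ack=2137 B_seq=2224 B_ack=100
After event 3: A_seq=100 A_ack=2137 B_seq=2336 B_ack=100
After event 4: A_seq=100 A_ack=2336 B_seq=2336 B_ack=100
After event 5: A_seq=240 A_ack=2336 B_seq=2336 B_ack=240
After event 6: A_seq=240 A_ack=2336 B_seq=2336 B_ack=240

Answer: 240 2336 2336 240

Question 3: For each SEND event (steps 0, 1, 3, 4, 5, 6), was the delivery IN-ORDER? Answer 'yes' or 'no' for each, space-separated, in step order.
Step 0: SEND seq=2000 -> in-order
Step 1: SEND seq=2043 -> in-order
Step 3: SEND seq=2224 -> out-of-order
Step 4: SEND seq=2137 -> in-order
Step 5: SEND seq=100 -> in-order
Step 6: SEND seq=2137 -> out-of-order

Answer: yes yes no yes yes no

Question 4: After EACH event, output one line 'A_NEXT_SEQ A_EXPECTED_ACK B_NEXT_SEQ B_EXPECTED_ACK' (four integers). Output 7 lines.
100 2043 2043 100
100 2137 2137 100
100 2137 2224 100
100 2137 2336 100
100 2336 2336 100
240 2336 2336 240
240 2336 2336 240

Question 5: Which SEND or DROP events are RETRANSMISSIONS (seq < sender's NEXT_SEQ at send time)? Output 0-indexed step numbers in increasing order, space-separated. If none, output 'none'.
Step 0: SEND seq=2000 -> fresh
Step 1: SEND seq=2043 -> fresh
Step 2: DROP seq=2137 -> fresh
Step 3: SEND seq=2224 -> fresh
Step 4: SEND seq=2137 -> retransmit
Step 5: SEND seq=100 -> fresh
Step 6: SEND seq=2137 -> retransmit

Answer: 4 6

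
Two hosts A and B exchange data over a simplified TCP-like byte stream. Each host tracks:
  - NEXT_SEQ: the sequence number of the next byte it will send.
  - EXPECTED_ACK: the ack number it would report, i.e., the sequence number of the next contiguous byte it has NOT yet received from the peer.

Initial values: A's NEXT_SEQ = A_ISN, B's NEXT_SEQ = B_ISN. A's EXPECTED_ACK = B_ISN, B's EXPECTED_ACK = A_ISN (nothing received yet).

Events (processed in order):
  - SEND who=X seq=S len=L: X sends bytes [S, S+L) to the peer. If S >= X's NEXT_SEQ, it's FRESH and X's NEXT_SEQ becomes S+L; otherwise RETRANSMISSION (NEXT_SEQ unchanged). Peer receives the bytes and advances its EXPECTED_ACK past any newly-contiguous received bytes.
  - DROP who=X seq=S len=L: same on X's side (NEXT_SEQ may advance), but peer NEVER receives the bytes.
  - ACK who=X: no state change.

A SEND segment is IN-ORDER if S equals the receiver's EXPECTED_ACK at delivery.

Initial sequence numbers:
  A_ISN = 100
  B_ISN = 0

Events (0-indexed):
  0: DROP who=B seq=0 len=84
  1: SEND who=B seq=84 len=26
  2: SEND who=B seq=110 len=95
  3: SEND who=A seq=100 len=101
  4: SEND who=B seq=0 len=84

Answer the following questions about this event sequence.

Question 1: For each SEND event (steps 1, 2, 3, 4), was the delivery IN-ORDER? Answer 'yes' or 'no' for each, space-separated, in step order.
Step 1: SEND seq=84 -> out-of-order
Step 2: SEND seq=110 -> out-of-order
Step 3: SEND seq=100 -> in-order
Step 4: SEND seq=0 -> in-order

Answer: no no yes yes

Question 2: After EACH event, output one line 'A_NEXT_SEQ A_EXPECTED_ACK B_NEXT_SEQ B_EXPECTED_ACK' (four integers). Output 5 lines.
100 0 84 100
100 0 110 100
100 0 205 100
201 0 205 201
201 205 205 201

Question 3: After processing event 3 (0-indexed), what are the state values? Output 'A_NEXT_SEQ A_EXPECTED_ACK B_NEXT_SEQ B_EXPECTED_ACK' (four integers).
After event 0: A_seq=100 A_ack=0 B_seq=84 B_ack=100
After event 1: A_seq=100 A_ack=0 B_seq=110 B_ack=100
After event 2: A_seq=100 A_ack=0 B_seq=205 B_ack=100
After event 3: A_seq=201 A_ack=0 B_seq=205 B_ack=201

201 0 205 201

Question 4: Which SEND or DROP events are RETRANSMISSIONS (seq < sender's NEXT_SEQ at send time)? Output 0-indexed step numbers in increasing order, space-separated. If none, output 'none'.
Step 0: DROP seq=0 -> fresh
Step 1: SEND seq=84 -> fresh
Step 2: SEND seq=110 -> fresh
Step 3: SEND seq=100 -> fresh
Step 4: SEND seq=0 -> retransmit

Answer: 4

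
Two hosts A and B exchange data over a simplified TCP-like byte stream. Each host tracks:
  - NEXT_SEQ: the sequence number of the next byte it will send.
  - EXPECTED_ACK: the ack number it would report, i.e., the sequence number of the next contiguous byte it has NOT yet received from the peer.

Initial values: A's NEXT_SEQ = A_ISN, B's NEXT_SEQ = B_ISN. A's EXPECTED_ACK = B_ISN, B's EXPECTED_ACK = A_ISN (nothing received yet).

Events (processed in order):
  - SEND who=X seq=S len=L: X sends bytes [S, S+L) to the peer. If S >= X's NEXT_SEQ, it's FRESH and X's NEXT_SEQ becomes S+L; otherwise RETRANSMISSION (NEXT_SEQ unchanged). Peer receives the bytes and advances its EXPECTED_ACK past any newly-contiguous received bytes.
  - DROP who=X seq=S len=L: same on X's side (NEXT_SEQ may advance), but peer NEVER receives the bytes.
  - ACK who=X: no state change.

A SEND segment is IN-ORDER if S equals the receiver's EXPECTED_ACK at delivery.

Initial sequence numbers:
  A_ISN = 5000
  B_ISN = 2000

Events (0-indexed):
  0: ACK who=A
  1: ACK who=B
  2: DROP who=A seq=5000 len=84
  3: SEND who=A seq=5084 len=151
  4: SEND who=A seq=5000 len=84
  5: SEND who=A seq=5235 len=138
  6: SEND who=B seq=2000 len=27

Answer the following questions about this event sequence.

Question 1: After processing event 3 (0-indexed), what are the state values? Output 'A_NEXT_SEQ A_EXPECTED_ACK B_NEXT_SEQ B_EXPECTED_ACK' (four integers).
After event 0: A_seq=5000 A_ack=2000 B_seq=2000 B_ack=5000
After event 1: A_seq=5000 A_ack=2000 B_seq=2000 B_ack=5000
After event 2: A_seq=5084 A_ack=2000 B_seq=2000 B_ack=5000
After event 3: A_seq=5235 A_ack=2000 B_seq=2000 B_ack=5000

5235 2000 2000 5000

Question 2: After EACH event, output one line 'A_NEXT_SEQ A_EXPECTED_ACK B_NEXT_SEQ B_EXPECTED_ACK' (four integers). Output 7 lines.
5000 2000 2000 5000
5000 2000 2000 5000
5084 2000 2000 5000
5235 2000 2000 5000
5235 2000 2000 5235
5373 2000 2000 5373
5373 2027 2027 5373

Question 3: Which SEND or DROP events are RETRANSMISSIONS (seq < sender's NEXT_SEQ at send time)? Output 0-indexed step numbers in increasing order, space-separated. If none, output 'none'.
Step 2: DROP seq=5000 -> fresh
Step 3: SEND seq=5084 -> fresh
Step 4: SEND seq=5000 -> retransmit
Step 5: SEND seq=5235 -> fresh
Step 6: SEND seq=2000 -> fresh

Answer: 4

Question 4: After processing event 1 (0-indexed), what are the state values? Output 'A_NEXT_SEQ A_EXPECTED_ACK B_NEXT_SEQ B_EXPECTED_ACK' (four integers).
After event 0: A_seq=5000 A_ack=2000 B_seq=2000 B_ack=5000
After event 1: A_seq=5000 A_ack=2000 B_seq=2000 B_ack=5000

5000 2000 2000 5000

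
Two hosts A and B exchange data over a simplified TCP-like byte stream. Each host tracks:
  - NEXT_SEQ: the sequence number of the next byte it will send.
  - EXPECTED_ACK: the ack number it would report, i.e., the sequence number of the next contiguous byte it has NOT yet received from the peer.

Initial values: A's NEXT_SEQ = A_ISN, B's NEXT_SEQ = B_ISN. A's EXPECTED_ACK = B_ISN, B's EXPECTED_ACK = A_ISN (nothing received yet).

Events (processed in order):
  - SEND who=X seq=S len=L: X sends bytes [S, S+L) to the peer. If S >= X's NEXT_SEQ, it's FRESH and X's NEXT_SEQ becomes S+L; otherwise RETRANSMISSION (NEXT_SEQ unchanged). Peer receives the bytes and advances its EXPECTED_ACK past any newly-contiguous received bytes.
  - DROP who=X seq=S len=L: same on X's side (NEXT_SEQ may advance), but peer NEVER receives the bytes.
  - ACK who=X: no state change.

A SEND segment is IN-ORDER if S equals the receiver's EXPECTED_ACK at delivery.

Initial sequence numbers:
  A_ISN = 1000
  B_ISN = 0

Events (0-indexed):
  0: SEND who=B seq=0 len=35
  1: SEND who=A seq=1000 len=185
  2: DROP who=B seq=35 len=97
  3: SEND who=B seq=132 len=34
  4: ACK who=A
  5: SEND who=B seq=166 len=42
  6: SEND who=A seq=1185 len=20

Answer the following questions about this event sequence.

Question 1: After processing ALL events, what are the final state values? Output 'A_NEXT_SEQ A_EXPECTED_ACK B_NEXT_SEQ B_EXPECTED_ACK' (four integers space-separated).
Answer: 1205 35 208 1205

Derivation:
After event 0: A_seq=1000 A_ack=35 B_seq=35 B_ack=1000
After event 1: A_seq=1185 A_ack=35 B_seq=35 B_ack=1185
After event 2: A_seq=1185 A_ack=35 B_seq=132 B_ack=1185
After event 3: A_seq=1185 A_ack=35 B_seq=166 B_ack=1185
After event 4: A_seq=1185 A_ack=35 B_seq=166 B_ack=1185
After event 5: A_seq=1185 A_ack=35 B_seq=208 B_ack=1185
After event 6: A_seq=1205 A_ack=35 B_seq=208 B_ack=1205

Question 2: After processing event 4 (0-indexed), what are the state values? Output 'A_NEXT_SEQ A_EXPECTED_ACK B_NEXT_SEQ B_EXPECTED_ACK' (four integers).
After event 0: A_seq=1000 A_ack=35 B_seq=35 B_ack=1000
After event 1: A_seq=1185 A_ack=35 B_seq=35 B_ack=1185
After event 2: A_seq=1185 A_ack=35 B_seq=132 B_ack=1185
After event 3: A_seq=1185 A_ack=35 B_seq=166 B_ack=1185
After event 4: A_seq=1185 A_ack=35 B_seq=166 B_ack=1185

1185 35 166 1185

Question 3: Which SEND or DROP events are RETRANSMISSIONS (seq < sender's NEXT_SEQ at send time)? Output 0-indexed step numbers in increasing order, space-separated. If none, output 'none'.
Answer: none

Derivation:
Step 0: SEND seq=0 -> fresh
Step 1: SEND seq=1000 -> fresh
Step 2: DROP seq=35 -> fresh
Step 3: SEND seq=132 -> fresh
Step 5: SEND seq=166 -> fresh
Step 6: SEND seq=1185 -> fresh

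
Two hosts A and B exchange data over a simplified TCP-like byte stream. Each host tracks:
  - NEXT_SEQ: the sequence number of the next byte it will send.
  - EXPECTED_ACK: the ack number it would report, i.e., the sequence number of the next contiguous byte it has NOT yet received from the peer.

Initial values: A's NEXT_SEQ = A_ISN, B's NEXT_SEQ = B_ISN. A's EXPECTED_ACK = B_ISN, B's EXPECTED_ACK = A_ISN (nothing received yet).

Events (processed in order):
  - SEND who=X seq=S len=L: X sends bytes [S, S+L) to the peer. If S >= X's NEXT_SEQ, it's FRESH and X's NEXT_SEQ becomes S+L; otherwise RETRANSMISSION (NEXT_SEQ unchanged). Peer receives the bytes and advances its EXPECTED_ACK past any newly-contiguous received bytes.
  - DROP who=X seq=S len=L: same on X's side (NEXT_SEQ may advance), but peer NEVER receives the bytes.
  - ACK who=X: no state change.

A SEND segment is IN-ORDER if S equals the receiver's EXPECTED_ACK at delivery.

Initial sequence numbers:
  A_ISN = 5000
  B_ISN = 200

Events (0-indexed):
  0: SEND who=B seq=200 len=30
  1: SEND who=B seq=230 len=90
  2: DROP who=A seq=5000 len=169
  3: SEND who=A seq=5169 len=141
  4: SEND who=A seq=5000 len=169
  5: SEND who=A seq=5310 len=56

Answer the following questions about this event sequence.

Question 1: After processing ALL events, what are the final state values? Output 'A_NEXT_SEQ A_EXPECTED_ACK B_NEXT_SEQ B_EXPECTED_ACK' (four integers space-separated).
After event 0: A_seq=5000 A_ack=230 B_seq=230 B_ack=5000
After event 1: A_seq=5000 A_ack=320 B_seq=320 B_ack=5000
After event 2: A_seq=5169 A_ack=320 B_seq=320 B_ack=5000
After event 3: A_seq=5310 A_ack=320 B_seq=320 B_ack=5000
After event 4: A_seq=5310 A_ack=320 B_seq=320 B_ack=5310
After event 5: A_seq=5366 A_ack=320 B_seq=320 B_ack=5366

Answer: 5366 320 320 5366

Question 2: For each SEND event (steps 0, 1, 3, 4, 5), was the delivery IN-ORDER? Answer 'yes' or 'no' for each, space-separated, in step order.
Answer: yes yes no yes yes

Derivation:
Step 0: SEND seq=200 -> in-order
Step 1: SEND seq=230 -> in-order
Step 3: SEND seq=5169 -> out-of-order
Step 4: SEND seq=5000 -> in-order
Step 5: SEND seq=5310 -> in-order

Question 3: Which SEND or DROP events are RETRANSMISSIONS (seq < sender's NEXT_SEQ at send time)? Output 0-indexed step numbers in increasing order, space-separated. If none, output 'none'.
Step 0: SEND seq=200 -> fresh
Step 1: SEND seq=230 -> fresh
Step 2: DROP seq=5000 -> fresh
Step 3: SEND seq=5169 -> fresh
Step 4: SEND seq=5000 -> retransmit
Step 5: SEND seq=5310 -> fresh

Answer: 4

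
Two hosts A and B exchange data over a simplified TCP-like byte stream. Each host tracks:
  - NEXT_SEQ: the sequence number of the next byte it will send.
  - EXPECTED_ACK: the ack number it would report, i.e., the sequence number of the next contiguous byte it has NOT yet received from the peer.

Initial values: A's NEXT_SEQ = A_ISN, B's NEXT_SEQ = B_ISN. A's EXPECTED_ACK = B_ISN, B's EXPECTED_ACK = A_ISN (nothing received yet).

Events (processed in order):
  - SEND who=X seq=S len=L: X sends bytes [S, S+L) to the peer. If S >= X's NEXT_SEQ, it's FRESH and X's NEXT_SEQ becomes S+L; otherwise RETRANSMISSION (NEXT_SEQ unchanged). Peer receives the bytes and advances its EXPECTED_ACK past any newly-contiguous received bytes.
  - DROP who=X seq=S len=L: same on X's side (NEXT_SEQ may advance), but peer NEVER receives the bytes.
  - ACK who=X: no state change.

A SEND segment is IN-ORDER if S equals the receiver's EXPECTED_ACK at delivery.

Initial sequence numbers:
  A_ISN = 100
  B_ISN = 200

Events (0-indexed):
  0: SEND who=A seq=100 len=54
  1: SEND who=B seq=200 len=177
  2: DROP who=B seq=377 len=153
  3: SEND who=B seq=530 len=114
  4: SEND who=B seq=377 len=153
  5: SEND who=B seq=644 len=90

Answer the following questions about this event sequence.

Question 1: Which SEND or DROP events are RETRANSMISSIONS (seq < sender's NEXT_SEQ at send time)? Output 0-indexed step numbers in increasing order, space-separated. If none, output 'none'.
Step 0: SEND seq=100 -> fresh
Step 1: SEND seq=200 -> fresh
Step 2: DROP seq=377 -> fresh
Step 3: SEND seq=530 -> fresh
Step 4: SEND seq=377 -> retransmit
Step 5: SEND seq=644 -> fresh

Answer: 4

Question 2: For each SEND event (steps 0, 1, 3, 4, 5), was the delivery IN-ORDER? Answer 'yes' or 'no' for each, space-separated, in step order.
Step 0: SEND seq=100 -> in-order
Step 1: SEND seq=200 -> in-order
Step 3: SEND seq=530 -> out-of-order
Step 4: SEND seq=377 -> in-order
Step 5: SEND seq=644 -> in-order

Answer: yes yes no yes yes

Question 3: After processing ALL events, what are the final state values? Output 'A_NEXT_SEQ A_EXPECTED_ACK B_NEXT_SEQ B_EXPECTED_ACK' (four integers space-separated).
Answer: 154 734 734 154

Derivation:
After event 0: A_seq=154 A_ack=200 B_seq=200 B_ack=154
After event 1: A_seq=154 A_ack=377 B_seq=377 B_ack=154
After event 2: A_seq=154 A_ack=377 B_seq=530 B_ack=154
After event 3: A_seq=154 A_ack=377 B_seq=644 B_ack=154
After event 4: A_seq=154 A_ack=644 B_seq=644 B_ack=154
After event 5: A_seq=154 A_ack=734 B_seq=734 B_ack=154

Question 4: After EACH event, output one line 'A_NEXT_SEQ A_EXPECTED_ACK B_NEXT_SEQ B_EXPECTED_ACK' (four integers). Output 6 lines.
154 200 200 154
154 377 377 154
154 377 530 154
154 377 644 154
154 644 644 154
154 734 734 154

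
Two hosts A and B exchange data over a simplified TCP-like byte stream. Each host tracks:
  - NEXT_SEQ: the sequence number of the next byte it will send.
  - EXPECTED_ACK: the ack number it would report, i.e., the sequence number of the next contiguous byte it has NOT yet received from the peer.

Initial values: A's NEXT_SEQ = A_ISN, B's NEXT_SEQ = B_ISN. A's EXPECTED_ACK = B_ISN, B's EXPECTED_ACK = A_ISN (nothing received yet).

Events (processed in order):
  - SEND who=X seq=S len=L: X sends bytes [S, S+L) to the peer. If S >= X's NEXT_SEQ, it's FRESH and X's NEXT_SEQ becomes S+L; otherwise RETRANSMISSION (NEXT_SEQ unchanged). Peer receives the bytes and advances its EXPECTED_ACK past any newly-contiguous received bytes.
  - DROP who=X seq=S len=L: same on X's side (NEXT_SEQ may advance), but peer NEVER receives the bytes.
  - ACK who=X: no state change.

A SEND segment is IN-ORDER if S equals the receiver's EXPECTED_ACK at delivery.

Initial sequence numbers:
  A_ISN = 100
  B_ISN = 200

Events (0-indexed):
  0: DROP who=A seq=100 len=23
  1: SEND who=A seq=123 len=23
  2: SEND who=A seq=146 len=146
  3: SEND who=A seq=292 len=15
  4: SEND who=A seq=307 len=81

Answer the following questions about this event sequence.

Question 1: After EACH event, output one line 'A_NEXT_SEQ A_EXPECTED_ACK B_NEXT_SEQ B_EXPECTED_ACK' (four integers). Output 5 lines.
123 200 200 100
146 200 200 100
292 200 200 100
307 200 200 100
388 200 200 100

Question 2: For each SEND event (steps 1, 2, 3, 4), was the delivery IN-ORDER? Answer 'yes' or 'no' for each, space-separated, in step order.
Answer: no no no no

Derivation:
Step 1: SEND seq=123 -> out-of-order
Step 2: SEND seq=146 -> out-of-order
Step 3: SEND seq=292 -> out-of-order
Step 4: SEND seq=307 -> out-of-order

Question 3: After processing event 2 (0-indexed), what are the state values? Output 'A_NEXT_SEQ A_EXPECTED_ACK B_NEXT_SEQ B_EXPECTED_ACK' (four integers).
After event 0: A_seq=123 A_ack=200 B_seq=200 B_ack=100
After event 1: A_seq=146 A_ack=200 B_seq=200 B_ack=100
After event 2: A_seq=292 A_ack=200 B_seq=200 B_ack=100

292 200 200 100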